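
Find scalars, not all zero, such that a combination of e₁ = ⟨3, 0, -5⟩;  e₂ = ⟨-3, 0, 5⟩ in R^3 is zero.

Row-reduce the matrix with e₁, e₂ as columns; the null space gives the coefficients.
One solution (up to scaling) is (1, 1).

e₁ + e₂ = 0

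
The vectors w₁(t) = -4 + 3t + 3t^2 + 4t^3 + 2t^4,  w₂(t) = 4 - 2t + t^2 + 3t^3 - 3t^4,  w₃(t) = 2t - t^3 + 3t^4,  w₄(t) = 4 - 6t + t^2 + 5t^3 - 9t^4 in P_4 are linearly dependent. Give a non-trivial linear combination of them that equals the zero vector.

Pass to coordinate vectors relative to the basis {1, t, …, t^4}.
Row-reduce the matrix with w₁, w₂, w₃, w₄ as columns; the null space gives the coefficients.
The free variable yields coefficients (0, 1, -2, -1) (any nonzero multiple also works).

w₂ - 2w₃ - w₄ = 0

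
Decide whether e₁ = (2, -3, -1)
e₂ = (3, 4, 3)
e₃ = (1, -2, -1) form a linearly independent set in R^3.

linearly independent

Form the 3×3 matrix with these as columns; its determinant is -4.
A nonzero determinant means the columns are linearly independent.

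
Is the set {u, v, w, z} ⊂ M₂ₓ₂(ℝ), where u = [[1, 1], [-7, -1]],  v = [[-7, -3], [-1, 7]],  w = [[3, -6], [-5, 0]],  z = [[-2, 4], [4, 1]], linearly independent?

linearly independent

Write each element as a coordinate vector in ℝ⁴ using {E₁₁, E₁₂, E₂₁, E₂₂}.
Row-reduce the matrix whose columns are u, v, w, z.
The reduction yields 4 nonzero rows, so the rank is 4.
Since rank = 4 (the number of vectors), the set is linearly independent.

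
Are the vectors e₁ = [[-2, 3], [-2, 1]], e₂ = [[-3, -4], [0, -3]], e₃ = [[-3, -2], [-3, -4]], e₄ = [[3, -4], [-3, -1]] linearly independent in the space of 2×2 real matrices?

Write each element as a coordinate vector in ℝ⁴ using {E₁₁, E₁₂, E₂₁, E₂₂}.
Row-reduce the matrix whose columns are e₁, e₂, e₃, e₄.
The reduction yields 4 nonzero rows, so the rank is 4.
Since rank = 4 (the number of vectors), the set is linearly independent.

linearly independent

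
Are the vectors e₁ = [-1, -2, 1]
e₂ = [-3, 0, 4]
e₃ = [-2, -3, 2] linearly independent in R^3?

Place the vectors as rows of a 3×3 matrix and reduce to echelon form.
The reduction yields 3 nonzero rows, so the rank is 3.
Since rank = 3 (the number of vectors), the set is linearly independent.

linearly independent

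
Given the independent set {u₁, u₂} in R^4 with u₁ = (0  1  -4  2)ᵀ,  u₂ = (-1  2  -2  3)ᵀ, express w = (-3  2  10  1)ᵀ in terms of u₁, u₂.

Set up the augmented matrix [u₁ | u₂ | w] and row-reduce.
The system has the unique solution (a₁, a₂) = (-4, 3).

w = -4u₁ + 3u₂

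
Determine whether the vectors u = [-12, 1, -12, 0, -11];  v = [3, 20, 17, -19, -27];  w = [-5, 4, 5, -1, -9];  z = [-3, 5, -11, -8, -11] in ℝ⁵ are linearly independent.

Row-reduce the matrix whose columns are u, v, w, z.
The reduction yields 3 nonzero rows, so the rank is 3.
Since rank 3 < 4, the set is linearly dependent.

linearly dependent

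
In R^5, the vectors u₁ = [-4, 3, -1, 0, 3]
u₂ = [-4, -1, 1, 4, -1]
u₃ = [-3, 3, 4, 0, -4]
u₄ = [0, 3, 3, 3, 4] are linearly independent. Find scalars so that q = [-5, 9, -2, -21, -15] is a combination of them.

Set up the augmented matrix [u₁ | u₂ | u₃ | u₄ | q] and row-reduce.
Row-reducing the augmented matrix gives the unique coefficients (α₁, …, α₄) = (2, -3, 3, -3).

q = 2u₁ - 3u₂ + 3u₃ - 3u₄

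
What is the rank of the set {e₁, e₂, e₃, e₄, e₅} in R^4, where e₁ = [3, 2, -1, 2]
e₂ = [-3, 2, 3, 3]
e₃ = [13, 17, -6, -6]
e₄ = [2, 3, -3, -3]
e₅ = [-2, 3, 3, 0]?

4

Put the 4×5 matrix [e₁|e₂|e₃|e₄|e₅] into echelon form.
Exactly 4 pivots survive; hence the rank is 4.
(With 5 elements in a 4-dimensional space the rank is at most 4.)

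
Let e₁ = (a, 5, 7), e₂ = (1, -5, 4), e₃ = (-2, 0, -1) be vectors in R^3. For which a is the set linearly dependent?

Dependence holds iff the 3×3 matrix [e₁ e₂ e₃] is singular.
Expanding, det = 5*a - 105.
This vanishes exactly when a = 21.

a = 21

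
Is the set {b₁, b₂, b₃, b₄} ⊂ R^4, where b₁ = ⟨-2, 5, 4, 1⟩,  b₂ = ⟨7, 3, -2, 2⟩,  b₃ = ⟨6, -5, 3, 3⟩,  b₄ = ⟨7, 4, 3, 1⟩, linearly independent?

Row-reduce the matrix whose columns are b₁, b₂, b₃, b₄.
The reduction yields 4 nonzero rows, so the rank is 4.
Since rank = 4 (the number of vectors), the set is linearly independent.

linearly independent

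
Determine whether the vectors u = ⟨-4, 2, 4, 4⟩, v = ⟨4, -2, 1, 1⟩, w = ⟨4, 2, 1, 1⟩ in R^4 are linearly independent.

Row-reduce the matrix whose columns are u, v, w.
The reduction yields 3 nonzero rows, so the rank is 3.
Since rank = 3 (the number of vectors), the set is linearly independent.

linearly independent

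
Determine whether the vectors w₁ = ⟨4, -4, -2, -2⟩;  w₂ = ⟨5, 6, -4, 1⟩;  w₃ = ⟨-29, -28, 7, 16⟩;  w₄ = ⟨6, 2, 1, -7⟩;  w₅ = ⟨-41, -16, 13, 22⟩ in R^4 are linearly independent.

There are 5 vectors in a 4-dimensional space, so they cannot be linearly independent.

linearly dependent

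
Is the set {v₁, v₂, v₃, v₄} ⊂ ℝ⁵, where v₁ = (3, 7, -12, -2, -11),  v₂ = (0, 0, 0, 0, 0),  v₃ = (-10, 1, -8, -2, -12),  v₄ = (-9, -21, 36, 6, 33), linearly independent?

One of the vectors is the zero vector, so the set is linearly dependent.

linearly dependent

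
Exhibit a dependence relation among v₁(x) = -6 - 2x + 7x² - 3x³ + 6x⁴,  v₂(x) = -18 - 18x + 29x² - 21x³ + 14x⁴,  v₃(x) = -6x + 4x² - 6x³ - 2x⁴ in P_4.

3v₁ - v₂ + 2v₃ = 0

Pass to coordinate vectors relative to the basis {1, x, …, x⁴}.
Write the vectors as columns of a matrix and find a nonzero vector in its null space.
One solution (up to scaling) is (3, -1, 2).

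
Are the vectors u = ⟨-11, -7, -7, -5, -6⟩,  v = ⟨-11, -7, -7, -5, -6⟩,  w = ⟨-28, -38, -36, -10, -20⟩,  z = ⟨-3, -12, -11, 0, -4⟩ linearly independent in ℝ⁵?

Row-reduce the matrix whose columns are u, v, w, z.
The reduction yields 2 nonzero rows, so the rank is 2.
Since rank 2 < 4, the set is linearly dependent.
Indeed u - v = 0.

linearly dependent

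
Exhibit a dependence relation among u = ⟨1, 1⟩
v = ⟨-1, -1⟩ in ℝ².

u + v = 0

Set up α₁u + α₂v = 0 and solve the homogeneous system.
The free variable yields coefficients (1, 1) (any nonzero multiple also works).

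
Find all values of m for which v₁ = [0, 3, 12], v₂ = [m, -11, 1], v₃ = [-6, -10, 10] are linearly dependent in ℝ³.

The vectors are dependent exactly when the determinant of the matrix with rows v₁, v₂, v₃ vanishes.
The determinant works out to -150*m - 810.
Solving -150*m - 810 = 0 yields m = -27/5.

m = -27/5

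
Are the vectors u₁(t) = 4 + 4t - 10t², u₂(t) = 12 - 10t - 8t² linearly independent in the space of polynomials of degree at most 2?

Take coordinates with respect to the standard basis {1, t, t²}.
Place the vectors as rows of a 2×3 matrix and reduce to echelon form.
The reduction yields 2 nonzero rows, so the rank is 2.
Since rank = 2 (the number of vectors), the set is linearly independent.

linearly independent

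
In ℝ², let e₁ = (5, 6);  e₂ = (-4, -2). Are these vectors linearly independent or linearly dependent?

Form the 2×2 matrix with these as columns; its determinant is 14.
A nonzero determinant means the columns are linearly independent.

linearly independent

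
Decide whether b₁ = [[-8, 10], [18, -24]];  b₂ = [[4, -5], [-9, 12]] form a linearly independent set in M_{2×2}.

Take coordinates with respect to the standard basis {E₁₁, E₁₂, E₂₁, E₂₂}.
Place the vectors as rows of a 2×4 matrix and reduce to echelon form.
The reduction yields 1 nonzero row, so the rank is 1.
Since rank 1 < 2, the set is linearly dependent.

linearly dependent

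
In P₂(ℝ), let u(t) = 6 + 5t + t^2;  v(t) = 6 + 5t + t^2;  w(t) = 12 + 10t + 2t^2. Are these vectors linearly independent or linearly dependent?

Write each element as a coordinate vector in ℝ³ using {1, t, t^2}.
Place the vectors as rows of a 3×3 matrix and reduce to echelon form.
The reduction yields 1 nonzero row, so the rank is 1.
Since rank 1 < 3, the set is linearly dependent.
Indeed u - v = 0.

linearly dependent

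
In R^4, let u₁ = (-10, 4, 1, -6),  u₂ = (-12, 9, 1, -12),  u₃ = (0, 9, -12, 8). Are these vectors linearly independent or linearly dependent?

linearly independent

Place the vectors as rows of a 3×4 matrix and reduce to echelon form.
The reduction yields 3 nonzero rows, so the rank is 3.
Since rank = 3 (the number of vectors), the set is linearly independent.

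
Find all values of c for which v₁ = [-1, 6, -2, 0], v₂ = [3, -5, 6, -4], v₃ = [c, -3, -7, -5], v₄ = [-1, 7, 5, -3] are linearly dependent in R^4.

The vectors are dependent exactly when the determinant of the matrix with rows v₁, v₂, v₃, v₄ vanishes.
Expanding, det = 98*c - 784.
This vanishes exactly when c = 8.

c = 8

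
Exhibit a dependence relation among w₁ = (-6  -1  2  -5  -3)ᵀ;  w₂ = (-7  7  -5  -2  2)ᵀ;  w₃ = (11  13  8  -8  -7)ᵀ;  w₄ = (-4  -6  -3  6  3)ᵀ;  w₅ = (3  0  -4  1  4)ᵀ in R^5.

Write the vectors as columns of a matrix and find a nonzero vector in its null space.
The free variable yields coefficients (1, 0, 1, 2, 1) (any nonzero multiple also works).

w₁ + w₃ + 2w₄ + w₅ = 0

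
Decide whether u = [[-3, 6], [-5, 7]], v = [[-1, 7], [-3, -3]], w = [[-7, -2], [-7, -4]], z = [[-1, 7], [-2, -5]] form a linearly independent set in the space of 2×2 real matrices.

linearly independent

Write each element as a coordinate vector in ℝ⁴ using {E₁₁, E₁₂, E₂₁, E₂₂}.
Row-reduce the matrix whose columns are u, v, w, z.
The reduction yields 4 nonzero rows, so the rank is 4.
Since rank = 4 (the number of vectors), the set is linearly independent.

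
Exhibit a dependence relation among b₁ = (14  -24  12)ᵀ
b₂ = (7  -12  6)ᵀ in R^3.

Solve the homogeneous system with b₁, b₂ as columns by row-reducing the coefficient matrix.
One solution (up to scaling) is (1, -2).

b₁ - 2b₂ = 0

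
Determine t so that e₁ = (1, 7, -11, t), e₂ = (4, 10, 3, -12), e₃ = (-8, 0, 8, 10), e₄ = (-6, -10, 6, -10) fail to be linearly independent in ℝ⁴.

Dependence holds iff the 4×4 matrix [e₁ e₂ e₃ e₄] is singular.
Cofactor expansion gives det = 25760 - 560*t.
Solving 25760 - 560*t = 0 yields t = 46.

t = 46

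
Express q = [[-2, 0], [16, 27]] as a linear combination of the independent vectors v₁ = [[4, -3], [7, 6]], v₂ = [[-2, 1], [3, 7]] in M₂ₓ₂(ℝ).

Identify each element with its coordinate vector in ℝ⁴ via {E₁₁, E₁₂, E₂₁, E₂₂}.
Since v₁, v₂ are independent, the coefficients expressing q are uniquely determined by a linear system.
The system has the unique solution (a₁, a₂) = (1, 3).

q = v₁ + 3v₂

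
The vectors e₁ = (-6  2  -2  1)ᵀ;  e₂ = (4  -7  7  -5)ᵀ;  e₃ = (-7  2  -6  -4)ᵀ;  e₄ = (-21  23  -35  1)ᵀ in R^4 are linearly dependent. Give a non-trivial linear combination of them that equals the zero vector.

Solve the homogeneous system with e₁, e₂, e₃, e₄ as columns by row-reducing the coefficient matrix.
The free variable yields coefficients (2, 3, -3, 1) (any nonzero multiple also works).

2e₁ + 3e₂ - 3e₃ + e₄ = 0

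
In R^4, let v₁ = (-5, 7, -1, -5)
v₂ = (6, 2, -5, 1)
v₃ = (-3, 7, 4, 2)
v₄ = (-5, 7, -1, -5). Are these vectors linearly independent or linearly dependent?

Two of the vectors are equal, giving an immediate dependence.

linearly dependent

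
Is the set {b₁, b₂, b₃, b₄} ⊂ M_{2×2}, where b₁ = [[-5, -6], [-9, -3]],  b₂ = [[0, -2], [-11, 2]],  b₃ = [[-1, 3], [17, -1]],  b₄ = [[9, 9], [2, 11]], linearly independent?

Take coordinates with respect to the standard basis {E₁₁, E₁₂, E₂₁, E₂₂}.
The matrix [b₁|b₂|b₃|b₄] has determinant 0.
A zero determinant means the columns are linearly dependent.

linearly dependent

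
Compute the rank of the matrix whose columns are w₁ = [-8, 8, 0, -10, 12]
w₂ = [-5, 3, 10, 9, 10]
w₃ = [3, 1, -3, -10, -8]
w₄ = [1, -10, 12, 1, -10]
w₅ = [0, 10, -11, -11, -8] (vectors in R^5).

rank 5

Put the 5×5 matrix [w₁|w₂|w₃|w₄|w₅] into echelon form.
Reduction leaves 5 leading entries, giving rank 5.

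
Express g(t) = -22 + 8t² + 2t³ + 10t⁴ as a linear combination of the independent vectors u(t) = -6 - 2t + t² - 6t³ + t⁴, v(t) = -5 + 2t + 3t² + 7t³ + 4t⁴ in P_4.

Take coordinate vectors relative to {1, t, …, t⁴}.
Write g = α₁u + α₂v and equate components.
Back-substitution yields (α₁, α₂) = (2, 2).

g = 2u + 2v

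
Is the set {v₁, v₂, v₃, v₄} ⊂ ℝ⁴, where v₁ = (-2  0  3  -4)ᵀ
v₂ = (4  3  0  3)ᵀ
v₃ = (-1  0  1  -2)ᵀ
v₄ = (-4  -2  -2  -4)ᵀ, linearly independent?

Row-reduce the matrix whose columns are v₁, v₂, v₃, v₄.
The reduction yields 4 nonzero rows, so the rank is 4.
Since rank = 4 (the number of vectors), the set is linearly independent.

linearly independent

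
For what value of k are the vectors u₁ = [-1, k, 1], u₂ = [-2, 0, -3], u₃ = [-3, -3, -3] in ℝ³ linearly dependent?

The vectors are dependent exactly when the determinant of the matrix with rows u₁, u₂, u₃ vanishes.
Cofactor expansion gives det = 3*k + 15.
Solving 3*k + 15 = 0 yields k = -5.

k = -5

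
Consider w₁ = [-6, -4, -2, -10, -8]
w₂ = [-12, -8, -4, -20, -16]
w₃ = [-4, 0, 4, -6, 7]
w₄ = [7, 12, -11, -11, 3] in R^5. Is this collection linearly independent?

One vector is a scalar multiple of another, so the set is dependent.

linearly dependent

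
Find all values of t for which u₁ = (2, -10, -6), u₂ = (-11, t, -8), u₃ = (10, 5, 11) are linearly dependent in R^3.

Dependence holds iff the 3×3 matrix [u₁ u₂ u₃] is singular.
Expanding, det = 82*t.
Solving 82*t = 0 yields t = 0.

t = 0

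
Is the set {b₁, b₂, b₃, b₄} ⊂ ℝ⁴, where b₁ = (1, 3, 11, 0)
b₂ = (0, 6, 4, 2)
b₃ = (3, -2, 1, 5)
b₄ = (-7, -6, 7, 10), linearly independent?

Row-reduce the matrix whose columns are b₁, b₂, b₃, b₄.
The reduction yields 4 nonzero rows, so the rank is 4.
Since rank = 4 (the number of vectors), the set is linearly independent.

linearly independent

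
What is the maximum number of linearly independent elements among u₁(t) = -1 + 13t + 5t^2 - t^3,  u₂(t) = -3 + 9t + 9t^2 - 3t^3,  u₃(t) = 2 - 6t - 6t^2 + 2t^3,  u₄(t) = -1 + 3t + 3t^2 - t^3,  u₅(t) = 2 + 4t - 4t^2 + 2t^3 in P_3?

Use coordinates relative to {1, t, …, t^3}.
Put the 4×5 matrix [u₁|u₂|u₃|u₄|u₅] into echelon form.
The echelon form has 2 nonzero rows, so the rank is 2.
(With 5 elements in a 4-dimensional space the rank is at most 4.)

2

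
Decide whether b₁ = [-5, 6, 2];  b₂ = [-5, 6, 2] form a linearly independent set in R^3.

Two of the vectors are equal, giving an immediate dependence.

linearly dependent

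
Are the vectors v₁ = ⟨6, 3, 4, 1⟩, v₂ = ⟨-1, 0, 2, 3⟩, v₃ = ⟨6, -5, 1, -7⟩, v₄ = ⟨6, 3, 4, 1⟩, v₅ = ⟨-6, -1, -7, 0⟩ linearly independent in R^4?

linearly dependent

There are 5 vectors in a 4-dimensional space, so they cannot be linearly independent.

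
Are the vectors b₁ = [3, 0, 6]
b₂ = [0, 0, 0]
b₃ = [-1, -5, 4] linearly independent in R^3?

linearly dependent

One of the vectors is the zero vector, so the set is linearly dependent.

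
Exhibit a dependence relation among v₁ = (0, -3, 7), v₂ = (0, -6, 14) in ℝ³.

2v₁ - v₂ = 0

Set up α₁v₁ + α₂v₂ = 0 and solve the homogeneous system.
The free variable yields coefficients (2, -1) (any nonzero multiple also works).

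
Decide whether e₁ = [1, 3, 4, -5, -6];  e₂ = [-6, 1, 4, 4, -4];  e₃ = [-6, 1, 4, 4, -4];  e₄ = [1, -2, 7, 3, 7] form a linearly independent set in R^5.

linearly dependent

Two of the vectors are equal, giving an immediate dependence.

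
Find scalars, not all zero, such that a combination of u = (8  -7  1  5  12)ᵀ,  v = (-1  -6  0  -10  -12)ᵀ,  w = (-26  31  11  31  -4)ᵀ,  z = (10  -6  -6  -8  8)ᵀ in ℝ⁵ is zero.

u + 2v + w + 2z = 0

Row-reduce the matrix with u, v, w, z as columns; the null space gives the coefficients.
A generator of the null space is (1, 2, 1, 2).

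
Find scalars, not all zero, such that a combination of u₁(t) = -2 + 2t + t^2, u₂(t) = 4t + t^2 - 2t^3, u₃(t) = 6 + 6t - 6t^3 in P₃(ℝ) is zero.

3u₁ - 3u₂ + u₃ = 0

Take coordinates with respect to {1, t, …, t^3}.
Write the vectors as columns of a matrix and find a nonzero vector in its null space.
A generator of the null space is (3, -3, 1).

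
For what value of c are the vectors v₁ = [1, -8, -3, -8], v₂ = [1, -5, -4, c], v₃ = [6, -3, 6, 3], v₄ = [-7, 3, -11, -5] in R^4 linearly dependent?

c = -21/4

Place the vectors as rows of a 4×4 matrix; dependence ⇔ determinant zero.
The determinant works out to -168*c - 882.
Solving -168*c - 882 = 0 yields c = -21/4.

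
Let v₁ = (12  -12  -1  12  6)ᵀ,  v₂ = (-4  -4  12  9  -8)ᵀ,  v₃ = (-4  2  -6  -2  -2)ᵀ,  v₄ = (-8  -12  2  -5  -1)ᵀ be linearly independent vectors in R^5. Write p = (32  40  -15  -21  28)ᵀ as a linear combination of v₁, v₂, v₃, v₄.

p = -v₁ - 3v₂ - 4v₃ - 2v₄

Set up the augmented matrix [v₁ | v₂ | v₃ | v₄ | p] and row-reduce.
Back-substitution yields (a₁, …, a₄) = (-1, -3, -4, -2).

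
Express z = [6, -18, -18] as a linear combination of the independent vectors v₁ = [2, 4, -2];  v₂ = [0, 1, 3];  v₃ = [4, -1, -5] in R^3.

z = -3v₁ - 3v₂ + 3v₃

Solve the system with v₁, v₂, v₃ as columns and z as the right-hand side.
The system has the unique solution (a₁, a₂, a₃) = (-3, -3, 3).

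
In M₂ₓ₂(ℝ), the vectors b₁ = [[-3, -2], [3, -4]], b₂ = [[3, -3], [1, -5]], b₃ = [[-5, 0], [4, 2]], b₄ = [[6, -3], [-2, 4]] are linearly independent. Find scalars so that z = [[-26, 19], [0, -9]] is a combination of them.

z = b₁ - 3b₂ - 2b₃ - 4b₄

Take coordinate vectors relative to {E₁₁, E₁₂, E₂₁, E₂₂}.
Since b₁, b₂, b₃, b₄ are independent, the coefficients expressing z are uniquely determined by a linear system.
Back-substitution yields (α₁, …, α₄) = (1, -3, -2, -4).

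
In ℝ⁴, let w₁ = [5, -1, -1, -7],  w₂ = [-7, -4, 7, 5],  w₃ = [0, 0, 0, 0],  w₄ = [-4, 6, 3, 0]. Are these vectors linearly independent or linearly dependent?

One of the vectors is the zero vector, so the set is linearly dependent.

linearly dependent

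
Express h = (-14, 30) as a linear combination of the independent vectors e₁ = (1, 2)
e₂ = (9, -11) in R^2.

Write h = a₁e₁ + a₂e₂ and equate components.
Row-reducing the augmented matrix gives the unique coefficients (a₁, a₂) = (4, -2).

h = 4e₁ - 2e₂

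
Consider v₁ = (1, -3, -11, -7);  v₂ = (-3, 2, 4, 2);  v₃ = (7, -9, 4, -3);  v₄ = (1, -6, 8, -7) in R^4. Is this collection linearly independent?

Form the 4×4 matrix with these as columns; its determinant is 1171.
A nonzero determinant means the columns are linearly independent.

linearly independent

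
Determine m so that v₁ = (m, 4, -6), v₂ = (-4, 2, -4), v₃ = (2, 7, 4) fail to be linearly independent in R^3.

m = -56/9

Place the vectors as rows of a 3×3 matrix; dependence ⇔ determinant zero.
The determinant works out to 36*m + 224.
Setting this to zero gives m = -56/9.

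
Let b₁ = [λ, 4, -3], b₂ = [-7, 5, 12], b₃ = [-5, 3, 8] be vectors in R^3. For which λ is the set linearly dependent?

λ = 7

The set is linearly dependent precisely when det[b₁; b₂; b₃] = 0.
Expanding, det = 4*λ - 28.
Solving 4*λ - 28 = 0 yields λ = 7.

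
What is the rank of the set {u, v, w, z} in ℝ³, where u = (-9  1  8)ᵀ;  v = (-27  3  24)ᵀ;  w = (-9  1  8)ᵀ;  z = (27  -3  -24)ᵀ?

Row-reduce the 4×3 matrix with these as rows.
Exactly 1 pivot survives; hence the rank is 1.
(With 4 elements in a 3-dimensional space the rank is at most 3.)

rank 1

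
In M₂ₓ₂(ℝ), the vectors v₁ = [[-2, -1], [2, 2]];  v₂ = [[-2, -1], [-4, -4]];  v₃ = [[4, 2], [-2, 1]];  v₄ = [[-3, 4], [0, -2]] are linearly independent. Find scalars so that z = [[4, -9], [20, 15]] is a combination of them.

Take coordinate vectors relative to {E₁₁, E₁₂, E₂₁, E₂₂}.
Solve the system with v₁, v₂, v₃, v₄ as columns and z as the right-hand side.
Row-reducing the augmented matrix gives the unique coefficients (c₁, …, c₄) = (-1, -4, -3, -2).

z = -v₁ - 4v₂ - 3v₃ - 2v₄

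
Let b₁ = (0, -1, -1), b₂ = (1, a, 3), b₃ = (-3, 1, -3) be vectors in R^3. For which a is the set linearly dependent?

Place the vectors as rows of a 3×3 matrix; dependence ⇔ determinant zero.
Cofactor expansion gives det = 5 - 3*a.
Setting this to zero gives a = 5/3.

a = 5/3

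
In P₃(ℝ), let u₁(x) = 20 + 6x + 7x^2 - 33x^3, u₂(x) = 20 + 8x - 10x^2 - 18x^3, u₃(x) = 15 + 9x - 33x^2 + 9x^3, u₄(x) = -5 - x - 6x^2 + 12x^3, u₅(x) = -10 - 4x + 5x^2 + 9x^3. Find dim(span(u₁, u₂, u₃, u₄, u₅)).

Represent each element by its coordinate vector in ℝ⁴.
Put the 4×5 matrix [u₁|u₂|u₃|u₄|u₅] into echelon form.
Exactly 2 pivots survive; hence the rank is 2.
(With 5 elements in a 4-dimensional space the rank is at most 4.)

2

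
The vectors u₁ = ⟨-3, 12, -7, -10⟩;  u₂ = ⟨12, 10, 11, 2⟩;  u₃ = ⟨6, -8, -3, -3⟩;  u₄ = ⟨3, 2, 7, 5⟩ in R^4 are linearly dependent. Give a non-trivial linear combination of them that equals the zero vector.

Write the vectors as columns of a matrix and find a nonzero vector in its null space.
One solution (up to scaling) is (1, -1, 1, 3).

u₁ - u₂ + u₃ + 3u₄ = 0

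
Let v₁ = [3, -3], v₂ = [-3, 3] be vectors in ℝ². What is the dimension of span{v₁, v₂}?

dim = 1

Form the matrix with v₁, v₂ as columns and reduce.
Reduction leaves 1 leading entry, giving rank 1.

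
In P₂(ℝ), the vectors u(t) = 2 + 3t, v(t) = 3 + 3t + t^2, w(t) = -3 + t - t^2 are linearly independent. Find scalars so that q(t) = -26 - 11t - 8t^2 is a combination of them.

q = -u - 4v + 4w

Identify each element with its coordinate vector in ℝ³ via {1, t, t^2}.
Write q = α₁u + … + α₃w and equate components.
The system has the unique solution (α₁, α₂, α₃) = (-1, -4, 4).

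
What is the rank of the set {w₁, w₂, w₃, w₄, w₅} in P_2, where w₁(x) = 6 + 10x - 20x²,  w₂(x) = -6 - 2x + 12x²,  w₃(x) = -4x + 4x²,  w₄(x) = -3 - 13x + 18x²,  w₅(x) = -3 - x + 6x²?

Pass to coordinate vectors with respect to the basis {1, x, x²}.
Apply Gaussian elimination to the matrix whose rows are w₁, w₂, w₃, w₄, w₅.
Exactly 2 pivots survive; hence the rank is 2.
(With 5 elements in a 3-dimensional space the rank is at most 3.)

rank 2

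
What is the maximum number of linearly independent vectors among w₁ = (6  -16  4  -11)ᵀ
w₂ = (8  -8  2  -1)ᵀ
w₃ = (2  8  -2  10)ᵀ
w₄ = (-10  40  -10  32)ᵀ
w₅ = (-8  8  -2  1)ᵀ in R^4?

2

Put the 4×5 matrix [w₁|w₂|w₃|w₄|w₅] into echelon form.
Exactly 2 pivots survive; hence the rank is 2.
(With 5 elements in a 4-dimensional space the rank is at most 4.)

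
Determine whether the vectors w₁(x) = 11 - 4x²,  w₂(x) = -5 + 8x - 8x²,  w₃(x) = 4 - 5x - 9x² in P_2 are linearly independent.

linearly independent

Take coordinates with respect to the standard basis {1, x, x²}.
Row-reduce the matrix whose columns are w₁, w₂, w₃.
The reduction yields 3 nonzero rows, so the rank is 3.
Since rank = 3 (the number of vectors), the set is linearly independent.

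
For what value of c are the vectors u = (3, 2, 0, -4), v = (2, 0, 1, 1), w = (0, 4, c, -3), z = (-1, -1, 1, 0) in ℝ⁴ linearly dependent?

c = -17/3

Place the vectors as rows of a 4×4 matrix; dependence ⇔ determinant zero.
The determinant works out to 9*c + 51.
Solving 9*c + 51 = 0 yields c = -17/3.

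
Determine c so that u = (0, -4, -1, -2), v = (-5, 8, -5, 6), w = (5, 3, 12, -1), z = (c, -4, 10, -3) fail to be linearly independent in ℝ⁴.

c = -5/4

Dependence holds iff the 4×4 matrix [u v w z] is singular.
Expanding, det = -20*c - 25.
Setting this to zero gives c = -5/4.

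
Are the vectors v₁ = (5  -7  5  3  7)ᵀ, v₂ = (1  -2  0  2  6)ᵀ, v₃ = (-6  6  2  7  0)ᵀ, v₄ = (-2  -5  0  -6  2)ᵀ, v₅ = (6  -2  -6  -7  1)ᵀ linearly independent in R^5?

Form the 5×5 matrix with these as columns; its determinant is 2905.
A nonzero determinant means the columns are linearly independent.

linearly independent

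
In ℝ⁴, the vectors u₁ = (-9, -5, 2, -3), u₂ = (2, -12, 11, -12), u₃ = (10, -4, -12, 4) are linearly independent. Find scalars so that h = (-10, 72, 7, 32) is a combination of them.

Set up the augmented matrix [u₁ | u₂ | u₃ | h] and row-reduce.
Row-reducing the augmented matrix gives the unique coefficients (α₁, α₂, α₃) = (-4, -3, -4).

h = -4u₁ - 3u₂ - 4u₃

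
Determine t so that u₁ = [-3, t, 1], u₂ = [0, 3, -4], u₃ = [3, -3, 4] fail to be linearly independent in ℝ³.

Place the vectors as rows of a 3×3 matrix; dependence ⇔ determinant zero.
Cofactor expansion gives det = -12*t - 9.
Setting this to zero gives t = -3/4.

t = -3/4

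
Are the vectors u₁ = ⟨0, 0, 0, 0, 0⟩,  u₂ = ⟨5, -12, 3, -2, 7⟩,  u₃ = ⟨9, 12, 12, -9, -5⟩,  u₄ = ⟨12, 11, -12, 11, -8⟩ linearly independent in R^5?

One of the vectors is the zero vector, so the set is linearly dependent.

linearly dependent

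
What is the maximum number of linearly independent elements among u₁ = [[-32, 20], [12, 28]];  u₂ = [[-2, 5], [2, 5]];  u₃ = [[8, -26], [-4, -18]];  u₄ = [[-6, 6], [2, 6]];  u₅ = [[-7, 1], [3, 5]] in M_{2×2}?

3

Represent each element by its coordinate vector in ℝ⁴.
Form the matrix with u₁, u₂, u₃, u₄, u₅ as columns and reduce.
Reduction leaves 3 leading entries, giving rank 3.
(With 5 elements in a 4-dimensional space the rank is at most 4.)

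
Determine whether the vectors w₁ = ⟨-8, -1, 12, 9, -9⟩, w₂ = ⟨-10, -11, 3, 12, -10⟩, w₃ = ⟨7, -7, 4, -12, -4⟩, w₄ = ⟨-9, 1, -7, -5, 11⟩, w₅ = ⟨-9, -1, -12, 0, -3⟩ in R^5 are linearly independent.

linearly independent

The matrix [w₁|w₂|w₃|w₄|w₅] has determinant 499214.
A nonzero determinant means the columns are linearly independent.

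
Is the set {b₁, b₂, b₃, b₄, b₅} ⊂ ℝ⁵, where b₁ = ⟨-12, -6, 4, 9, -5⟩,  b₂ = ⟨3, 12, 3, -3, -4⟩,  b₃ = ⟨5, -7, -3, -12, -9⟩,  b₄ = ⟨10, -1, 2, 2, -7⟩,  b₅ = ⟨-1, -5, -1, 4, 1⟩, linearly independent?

linearly independent

Row-reduce the matrix whose columns are b₁, b₂, b₃, b₄, b₅.
The reduction yields 5 nonzero rows, so the rank is 5.
Since rank = 5 (the number of vectors), the set is linearly independent.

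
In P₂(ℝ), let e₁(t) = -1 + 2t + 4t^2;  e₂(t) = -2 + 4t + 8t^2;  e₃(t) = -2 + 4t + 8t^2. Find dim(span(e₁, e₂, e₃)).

dim = 1

Pass to coordinate vectors with respect to the basis {1, t, t^2}.
Row-reduce the 3×3 matrix with these as rows.
The echelon form has 1 nonzero row, so the rank is 1.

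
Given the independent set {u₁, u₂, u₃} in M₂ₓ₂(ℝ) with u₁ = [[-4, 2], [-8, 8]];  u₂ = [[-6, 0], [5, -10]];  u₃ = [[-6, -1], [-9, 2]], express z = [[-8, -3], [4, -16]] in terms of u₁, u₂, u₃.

z = -u₁ + u₂ + u₃

Take coordinate vectors relative to {E₁₁, E₁₂, E₂₁, E₂₂}.
Set up the augmented matrix [u₁ | u₂ | u₃ | z] and row-reduce.
Row-reducing the augmented matrix gives the unique coefficients (a₁, a₂, a₃) = (-1, 1, 1).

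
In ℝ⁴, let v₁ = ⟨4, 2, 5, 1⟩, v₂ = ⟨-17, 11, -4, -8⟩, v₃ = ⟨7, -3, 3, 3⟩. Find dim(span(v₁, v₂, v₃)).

2

Row-reduce the 3×4 matrix with these as rows.
Reduction leaves 2 leading entries, giving rank 2.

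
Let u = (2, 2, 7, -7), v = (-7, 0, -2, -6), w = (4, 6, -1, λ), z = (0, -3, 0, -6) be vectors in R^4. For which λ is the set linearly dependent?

λ = 59/3

Place the vectors as rows of a 4×4 matrix; dependence ⇔ determinant zero.
The determinant works out to 2655 - 135*λ.
Solving 2655 - 135*λ = 0 yields λ = 59/3.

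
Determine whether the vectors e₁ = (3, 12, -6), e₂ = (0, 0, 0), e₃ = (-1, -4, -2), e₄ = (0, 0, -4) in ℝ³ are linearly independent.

There are 4 vectors in a 3-dimensional space, so they cannot be linearly independent.

linearly dependent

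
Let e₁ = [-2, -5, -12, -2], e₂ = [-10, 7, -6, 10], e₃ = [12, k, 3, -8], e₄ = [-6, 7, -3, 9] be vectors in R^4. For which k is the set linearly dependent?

Dependence holds iff the 4×4 matrix [e₁ e₂ e₃ e₄] is singular.
The determinant works out to 300*k + 1800.
Setting this to zero gives k = -6.

k = -6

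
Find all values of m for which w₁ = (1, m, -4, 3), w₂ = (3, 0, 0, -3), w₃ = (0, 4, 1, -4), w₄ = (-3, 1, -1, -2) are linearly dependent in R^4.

The set is linearly dependent precisely when det[w₁; w₂; w₃; w₄] = 0.
Expanding, det = 27*m + 252.
Solving 27*m + 252 = 0 yields m = -28/3.

m = -28/3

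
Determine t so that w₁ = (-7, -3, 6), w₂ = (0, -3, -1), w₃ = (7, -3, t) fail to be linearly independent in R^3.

t = -8

The vectors are dependent exactly when the determinant of the matrix with rows w₁, w₂, w₃ vanishes.
The determinant works out to 21*t + 168.
Setting this to zero gives t = -8.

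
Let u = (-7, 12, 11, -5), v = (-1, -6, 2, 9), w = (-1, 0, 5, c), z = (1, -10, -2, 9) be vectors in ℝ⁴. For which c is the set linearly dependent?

The set is linearly dependent precisely when det[u; v; w; z] = 0.
The determinant works out to 48*c - 456.
Solving 48*c - 456 = 0 yields c = 19/2.

c = 19/2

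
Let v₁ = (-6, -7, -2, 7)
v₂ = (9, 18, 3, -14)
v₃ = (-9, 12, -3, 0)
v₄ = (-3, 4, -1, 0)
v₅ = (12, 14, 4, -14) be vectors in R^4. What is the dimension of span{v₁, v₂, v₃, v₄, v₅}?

Row-reduce the 5×4 matrix with these as rows.
The echelon form has 2 nonzero rows, so the rank is 2.
(With 5 elements in a 4-dimensional space the rank is at most 4.)

dim = 2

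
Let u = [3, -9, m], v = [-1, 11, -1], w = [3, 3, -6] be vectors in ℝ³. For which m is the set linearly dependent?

m = -3

Place the vectors as rows of a 3×3 matrix; dependence ⇔ determinant zero.
Cofactor expansion gives det = -36*m - 108.
Solving -36*m - 108 = 0 yields m = -3.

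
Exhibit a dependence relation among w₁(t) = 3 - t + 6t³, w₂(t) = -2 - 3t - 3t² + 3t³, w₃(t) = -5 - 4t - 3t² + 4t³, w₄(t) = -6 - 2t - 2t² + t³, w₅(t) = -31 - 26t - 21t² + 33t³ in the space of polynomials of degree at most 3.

Pass to coordinate vectors relative to the basis {1, t, …, t³}.
Set up α₁w₁ + … + α₅w₅ = 0 and solve the homogeneous system.
The free variable yields coefficients (2, 2, 3, 3, -1) (any nonzero multiple also works).

2w₁ + 2w₂ + 3w₃ + 3w₄ - w₅ = 0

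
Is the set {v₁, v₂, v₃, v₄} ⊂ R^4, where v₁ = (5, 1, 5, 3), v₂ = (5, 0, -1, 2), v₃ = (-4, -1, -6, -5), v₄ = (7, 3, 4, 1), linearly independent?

linearly independent

Place the vectors as rows of a 4×4 matrix and reduce to echelon form.
The reduction yields 4 nonzero rows, so the rank is 4.
Since rank = 4 (the number of vectors), the set is linearly independent.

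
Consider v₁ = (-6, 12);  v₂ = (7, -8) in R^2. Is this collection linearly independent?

Form the 2×2 matrix with these as columns; its determinant is -36.
A nonzero determinant means the columns are linearly independent.

linearly independent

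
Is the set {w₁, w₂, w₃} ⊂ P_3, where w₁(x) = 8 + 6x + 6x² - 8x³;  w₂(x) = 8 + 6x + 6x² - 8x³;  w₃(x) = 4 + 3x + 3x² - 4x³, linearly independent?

Write each element as a coordinate vector in ℝ⁴ using {1, x, …, x³}.
One vector is a scalar multiple of another, so the set is dependent.

linearly dependent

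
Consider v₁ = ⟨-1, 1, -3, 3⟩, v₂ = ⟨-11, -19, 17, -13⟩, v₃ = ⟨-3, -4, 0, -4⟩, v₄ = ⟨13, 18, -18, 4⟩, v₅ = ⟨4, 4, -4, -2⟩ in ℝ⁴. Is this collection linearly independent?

There are 5 vectors in a 4-dimensional space, so they cannot be linearly independent.

linearly dependent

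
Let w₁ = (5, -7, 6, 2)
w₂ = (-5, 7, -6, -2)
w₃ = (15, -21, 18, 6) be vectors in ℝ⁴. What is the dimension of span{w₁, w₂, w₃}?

Put the 4×3 matrix [w₁|w₂|w₃] into echelon form.
There is 1 pivot column, so rank = 1.

dim = 1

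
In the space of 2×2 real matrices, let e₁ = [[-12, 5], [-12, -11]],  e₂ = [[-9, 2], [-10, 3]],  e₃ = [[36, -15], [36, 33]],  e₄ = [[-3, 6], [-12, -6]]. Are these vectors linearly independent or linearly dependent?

linearly dependent

Write each element as a coordinate vector in ℝ⁴ using {E₁₁, E₁₂, E₂₁, E₂₂}.
One vector is a scalar multiple of another, so the set is dependent.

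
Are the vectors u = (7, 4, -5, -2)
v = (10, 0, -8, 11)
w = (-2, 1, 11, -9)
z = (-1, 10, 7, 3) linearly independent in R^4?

linearly independent

The matrix [u|v|w|z] has determinant -11312.
A nonzero determinant means the columns are linearly independent.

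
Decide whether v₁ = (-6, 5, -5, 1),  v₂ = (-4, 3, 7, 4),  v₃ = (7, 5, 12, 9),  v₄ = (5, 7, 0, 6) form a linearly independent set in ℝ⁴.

linearly dependent

Place the vectors as rows of a 4×4 matrix and reduce to echelon form.
The reduction yields 3 nonzero rows, so the rank is 3.
Since rank 3 < 4, the set is linearly dependent.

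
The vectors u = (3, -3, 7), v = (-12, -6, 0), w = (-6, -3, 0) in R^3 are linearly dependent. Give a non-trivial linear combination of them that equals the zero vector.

v - 2w = 0

Write the vectors as columns of a matrix and find a nonzero vector in its null space.
One solution (up to scaling) is (0, 1, -2).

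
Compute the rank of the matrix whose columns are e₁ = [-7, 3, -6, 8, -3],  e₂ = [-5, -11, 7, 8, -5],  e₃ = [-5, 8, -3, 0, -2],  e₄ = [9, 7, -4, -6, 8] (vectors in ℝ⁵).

Form the matrix with e₁, e₂, e₃, e₄ as columns and reduce.
Reduction leaves 4 leading entries, giving rank 4.

4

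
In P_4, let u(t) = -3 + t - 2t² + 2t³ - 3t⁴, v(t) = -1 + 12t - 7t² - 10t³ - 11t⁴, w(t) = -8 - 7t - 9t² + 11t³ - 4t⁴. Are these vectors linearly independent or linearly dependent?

Write each element as a coordinate vector in ℝ⁵ using {1, t, …, t⁴}.
Row-reduce the matrix whose columns are u, v, w.
The reduction yields 3 nonzero rows, so the rank is 3.
Since rank = 3 (the number of vectors), the set is linearly independent.

linearly independent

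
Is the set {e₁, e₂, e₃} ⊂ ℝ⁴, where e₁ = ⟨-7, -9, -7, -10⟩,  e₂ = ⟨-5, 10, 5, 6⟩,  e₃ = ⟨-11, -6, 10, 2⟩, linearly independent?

linearly independent

Place the vectors as rows of a 3×4 matrix and reduce to echelon form.
The reduction yields 3 nonzero rows, so the rank is 3.
Since rank = 3 (the number of vectors), the set is linearly independent.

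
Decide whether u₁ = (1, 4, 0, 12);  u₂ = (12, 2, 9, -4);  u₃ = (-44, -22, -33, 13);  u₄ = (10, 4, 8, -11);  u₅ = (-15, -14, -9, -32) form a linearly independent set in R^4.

linearly dependent

There are 5 vectors in a 4-dimensional space, so they cannot be linearly independent.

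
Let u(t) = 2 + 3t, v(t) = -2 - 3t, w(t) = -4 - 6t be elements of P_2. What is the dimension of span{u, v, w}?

Pass to coordinate vectors with respect to the basis {1, t, t^2}.
Put the 3×3 matrix [u|v|w] into echelon form.
Exactly 1 pivot survives; hence the rank is 1.

1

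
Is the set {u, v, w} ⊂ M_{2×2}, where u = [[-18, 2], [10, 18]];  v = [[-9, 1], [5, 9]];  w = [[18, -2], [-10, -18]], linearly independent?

linearly dependent

Take coordinates with respect to the standard basis {E₁₁, E₁₂, E₂₁, E₂₂}.
Place the vectors as rows of a 3×4 matrix and reduce to echelon form.
The reduction yields 1 nonzero row, so the rank is 1.
Since rank 1 < 3, the set is linearly dependent.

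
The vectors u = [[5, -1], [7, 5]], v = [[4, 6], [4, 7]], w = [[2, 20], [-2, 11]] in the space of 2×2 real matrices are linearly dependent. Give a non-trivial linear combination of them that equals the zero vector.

2u - 3v + w = 0

Write each element as a vector in ℝ⁴ using {E₁₁, E₁₂, E₂₁, E₂₂}.
Solve the homogeneous system with u, v, w as columns by row-reducing the coefficient matrix.
One solution (up to scaling) is (2, -3, 1).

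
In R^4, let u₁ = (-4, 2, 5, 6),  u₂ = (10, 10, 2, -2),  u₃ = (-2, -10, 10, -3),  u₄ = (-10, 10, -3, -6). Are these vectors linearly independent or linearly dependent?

Form the 4×4 matrix with these as columns; its determinant is 23252.
A nonzero determinant means the columns are linearly independent.

linearly independent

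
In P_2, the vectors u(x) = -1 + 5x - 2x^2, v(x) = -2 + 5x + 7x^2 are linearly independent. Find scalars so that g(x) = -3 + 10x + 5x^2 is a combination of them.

g = u + v

Work in coordinates with respect to the standard basis {1, x, x^2}.
Solve the system with u, v as columns and g as the right-hand side.
Back-substitution yields (c₁, c₂) = (1, 1).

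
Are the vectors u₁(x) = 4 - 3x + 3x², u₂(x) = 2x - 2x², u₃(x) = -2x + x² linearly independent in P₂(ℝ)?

linearly independent

Write each element as a coordinate vector in ℝ³ using {1, x, x²}.
Row-reduce the matrix whose columns are u₁, u₂, u₃.
The reduction yields 3 nonzero rows, so the rank is 3.
Since rank = 3 (the number of vectors), the set is linearly independent.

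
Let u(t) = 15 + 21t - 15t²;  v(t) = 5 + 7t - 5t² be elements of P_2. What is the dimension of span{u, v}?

dim = 1

Pass to coordinate vectors with respect to the basis {1, t, t²}.
Put the 3×2 matrix [u|v] into echelon form.
Reduction leaves 1 leading entry, giving rank 1.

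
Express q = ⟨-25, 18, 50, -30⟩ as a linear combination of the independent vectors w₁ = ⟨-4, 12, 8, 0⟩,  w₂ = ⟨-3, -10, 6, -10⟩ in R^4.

Solve the system with w₁, w₂ as columns and q as the right-hand side.
The system has the unique solution (a₁, a₂) = (4, 3).

q = 4w₁ + 3w₂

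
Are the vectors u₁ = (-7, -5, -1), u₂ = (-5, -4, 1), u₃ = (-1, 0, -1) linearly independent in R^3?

Form the 3×3 matrix with these as columns; its determinant is 6.
A nonzero determinant means the columns are linearly independent.

linearly independent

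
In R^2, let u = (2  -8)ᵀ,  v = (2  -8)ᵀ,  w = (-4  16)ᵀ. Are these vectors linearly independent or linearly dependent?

There are 3 vectors in a 2-dimensional space, so they cannot be linearly independent.

linearly dependent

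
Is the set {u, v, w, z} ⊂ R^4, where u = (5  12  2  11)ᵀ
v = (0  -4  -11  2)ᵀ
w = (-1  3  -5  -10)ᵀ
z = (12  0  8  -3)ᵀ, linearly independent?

Form the 4×4 matrix with these as columns; its determinant is -25443.
A nonzero determinant means the columns are linearly independent.

linearly independent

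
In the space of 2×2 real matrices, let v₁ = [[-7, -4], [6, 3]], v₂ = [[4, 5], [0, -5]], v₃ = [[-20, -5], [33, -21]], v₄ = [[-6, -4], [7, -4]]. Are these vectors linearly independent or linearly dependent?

Take coordinates with respect to the standard basis {E₁₁, E₁₂, E₂₁, E₂₂}.
The matrix [v₁|v₂|v₃|v₄] has determinant 0.
A zero determinant means the columns are linearly dependent.
Indeed 2v₁ + 3v₂ - v₃ + 3v₄ = 0.

linearly dependent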